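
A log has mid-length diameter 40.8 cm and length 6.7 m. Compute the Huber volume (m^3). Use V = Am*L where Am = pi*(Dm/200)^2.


Huber: V = Am * L,  Am = pi*(Dm/200)^2
Am = pi*(40.8/200)^2 = 0.130741 m^2
V = 0.130741*6.7 = 0.876 m^3

0.876


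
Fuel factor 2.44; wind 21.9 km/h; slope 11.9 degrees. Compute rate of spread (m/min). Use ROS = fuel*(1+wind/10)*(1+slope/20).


Formula: ROS = fuel * (1 + wind/10) * (1 + slope/20)
Wind factor = 1 + 21.9/10 = 3.19
Slope factor = 1 + 11.9/20 = 1.595
ROS = 2.44 * 3.19 * 1.595 = 12.41 m/min

12.41


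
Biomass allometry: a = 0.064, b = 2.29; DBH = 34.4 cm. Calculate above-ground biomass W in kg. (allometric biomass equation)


Formula: W = a * DBH^b  (allometric power law)
DBH^b = 34.4^2.29 = 3301.5573
W = 0.064 * 3301.5573 = 211.3 kg

211.3


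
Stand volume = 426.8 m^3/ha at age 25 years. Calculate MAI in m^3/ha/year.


Formula: MAI = Total Volume / Stand Age
MAI = 426.8 m^3/ha / 25 years
MAI = 17.07 m^3/ha/year

17.07


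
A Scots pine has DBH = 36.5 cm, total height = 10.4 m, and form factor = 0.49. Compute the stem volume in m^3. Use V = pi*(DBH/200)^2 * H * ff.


Formula: V = pi * (DBH/200)^2 * H * ff
Radius = DBH/200 = 36.5/200 = 0.1825 m
Radius^2 = 0.1825^2 = 0.03330625 m^2
V = pi * 0.03330625 * 10.4 * 0.49
V = 0.533 m^3

0.533


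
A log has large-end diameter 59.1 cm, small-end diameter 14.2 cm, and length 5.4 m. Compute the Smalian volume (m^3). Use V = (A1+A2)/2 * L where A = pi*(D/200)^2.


Smalian: V = (A1 + A2)/2 * L,  A = pi*(D/200)^2
A1 = pi*(59.1/200)^2 = 0.274325 m^2
A2 = pi*(14.2/200)^2 = 0.015837 m^2
V = (0.274325+0.015837)/2*5.4 = 0.7834 m^3

0.7834


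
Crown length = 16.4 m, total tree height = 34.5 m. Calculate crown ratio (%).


Formula: Crown Ratio = (Crown Length / Total Height) * 100
CR = (16.4 m / 34.5 m) * 100
CR = 0.4754 * 100 = 47.5%

47.5


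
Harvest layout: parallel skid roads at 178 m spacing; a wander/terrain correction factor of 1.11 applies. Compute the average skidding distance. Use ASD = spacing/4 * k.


Formula: ASD = (spacing / 4) * correction
Uncorrected distance = spacing / 4 = 178 / 4 = 44.5 m
ASD = 44.5 * 1.11 = 49 m

49


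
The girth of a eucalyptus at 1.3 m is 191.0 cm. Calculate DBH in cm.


Formula: DBH = C / pi
DBH = 191.0 / pi
pi = 3.14159...
DBH = 60.8 cm

60.8


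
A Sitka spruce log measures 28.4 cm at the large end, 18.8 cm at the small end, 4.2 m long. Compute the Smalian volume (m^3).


Smalian: V = (A1 + A2)/2 * L,  A = pi*(D/200)^2
A1 = pi*(28.4/200)^2 = 0.063347 m^2
A2 = pi*(18.8/200)^2 = 0.027759 m^2
V = (0.063347+0.027759)/2*4.2 = 0.1913 m^3

0.1913


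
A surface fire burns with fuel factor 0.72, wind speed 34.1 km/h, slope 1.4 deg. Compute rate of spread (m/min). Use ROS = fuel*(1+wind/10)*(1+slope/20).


Formula: ROS = fuel * (1 + wind/10) * (1 + slope/20)
Wind factor = 1 + 34.1/10 = 4.41
Slope factor = 1 + 1.4/20 = 1.07
ROS = 0.72 * 4.41 * 1.07 = 3.4 m/min

3.4


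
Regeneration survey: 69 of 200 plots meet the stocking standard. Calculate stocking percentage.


Formula: Stocking % = stocked plots / total plots * 100
Stocking = 69 / 200 * 100
Stocking = 0.345 * 100 = 34.5%

34.5


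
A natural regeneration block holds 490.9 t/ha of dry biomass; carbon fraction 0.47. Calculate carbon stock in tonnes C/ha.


Formula: Carbon Stock = Biomass * Carbon Fraction
C = 490.9 t/ha * 0.47
C = 230.7 t C/ha

230.7


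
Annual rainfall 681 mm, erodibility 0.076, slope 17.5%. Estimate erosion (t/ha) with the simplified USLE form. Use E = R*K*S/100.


Formula: E = R * K * S / 100  (simplified USLE)
R * K = 681 * 0.076 = 51.756
E = 51.756 * 17.5 / 100 = 9.06 t/ha

9.06


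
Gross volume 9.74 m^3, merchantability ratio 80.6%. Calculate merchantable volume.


Formula: MV = V_total * (merchantable_pct / 100)
Merchantable fraction = 80.6% / 100 = 0.806
MV = 9.74 m^3 * 0.806 = 7.85 m^3

7.85


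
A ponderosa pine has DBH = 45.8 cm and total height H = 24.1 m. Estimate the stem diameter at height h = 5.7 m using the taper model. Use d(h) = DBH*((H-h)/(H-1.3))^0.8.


Taper: d(h) = DBH * ((H - h) / (H - 1.3))^0.8
Numerator = H - h = 24.1 - 5.7 = 18.4 m
Denominator = H - 1.3 = 24.1 - 1.3 = 22.8 m
Ratio = 18.4 / 22.8 = 0.80702
d = 45.8 * 0.80702^0.8 = 38.6 cm

38.6


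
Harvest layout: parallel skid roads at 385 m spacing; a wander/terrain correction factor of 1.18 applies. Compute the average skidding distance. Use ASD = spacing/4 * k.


Formula: ASD = (spacing / 4) * correction
Uncorrected distance = spacing / 4 = 385 / 4 = 96.25 m
ASD = 96.25 * 1.18 = 114 m

114


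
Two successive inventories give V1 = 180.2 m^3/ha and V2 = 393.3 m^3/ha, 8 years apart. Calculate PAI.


Formula: PAI = (V_T2 - V_T1) / (T2 - T1)
Volume increment = 393.3 - 180.2 = 213.1 m^3/ha
PAI = 213.1 / 8 = 26.64 m^3/ha/year

26.64


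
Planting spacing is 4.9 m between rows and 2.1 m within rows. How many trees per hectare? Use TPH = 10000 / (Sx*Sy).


Formula: TPH = 10000 m^2/ha / (spacing_x * spacing_y)
Area per tree = 4.9 m * 2.1 m = 10.29 m^2
TPH = 10000 / 10.29 = 972 trees/ha

972


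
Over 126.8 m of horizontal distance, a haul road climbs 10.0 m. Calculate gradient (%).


Formula: Gradient = rise / run * 100
Gradient = 10.0 / 126.8 * 100 = 7.9%

7.9


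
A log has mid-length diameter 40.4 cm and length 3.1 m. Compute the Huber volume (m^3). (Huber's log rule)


Huber: V = Am * L,  Am = pi*(Dm/200)^2
Am = pi*(40.4/200)^2 = 0.12819 m^2
V = 0.12819*3.1 = 0.3974 m^3

0.3974


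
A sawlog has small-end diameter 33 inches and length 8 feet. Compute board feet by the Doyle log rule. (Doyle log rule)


Doyle: BF = (D - 4)^2 * L / 16
Adjusted diameter = 33 - 4 = 29 in
(D-4)^2 = 29^2 = 841
BF = 841 * 8 / 16 = 421 BF

421


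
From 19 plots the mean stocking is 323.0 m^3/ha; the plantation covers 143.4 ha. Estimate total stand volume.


Formula: Total Volume = Mean Volume per ha * Total Area
Total Volume = 323.0 m^3/ha * 143.4 ha
Total Volume = 46318 m^3

46318


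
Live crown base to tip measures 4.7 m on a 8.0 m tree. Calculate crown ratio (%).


Formula: Crown Ratio = (Crown Length / Total Height) * 100
CR = (4.7 m / 8.0 m) * 100
CR = 0.5875 * 100 = 58.8%

58.8


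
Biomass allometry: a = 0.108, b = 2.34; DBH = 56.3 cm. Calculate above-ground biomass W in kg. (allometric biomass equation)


Formula: W = a * DBH^b  (allometric power law)
DBH^b = 56.3^2.34 = 12479.2833
W = 0.108 * 12479.2833 = 1347.8 kg

1347.8


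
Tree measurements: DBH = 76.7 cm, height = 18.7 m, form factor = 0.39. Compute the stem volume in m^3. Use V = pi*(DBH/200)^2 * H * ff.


Formula: V = pi * (DBH/200)^2 * H * ff
Radius = DBH/200 = 76.7/200 = 0.3835 m
Radius^2 = 0.3835^2 = 0.14707225 m^2
V = pi * 0.14707225 * 18.7 * 0.39
V = 3.37 m^3

3.37


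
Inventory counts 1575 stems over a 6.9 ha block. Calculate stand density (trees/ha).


Formula: Stand Density = N_trees / Area_ha
Density = 1575 trees / 6.9 ha
Density = 228 trees/ha

228


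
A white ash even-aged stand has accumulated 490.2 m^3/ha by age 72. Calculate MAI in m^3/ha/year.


Formula: MAI = Total Volume / Stand Age
MAI = 490.2 m^3/ha / 72 years
MAI = 6.81 m^3/ha/year

6.81


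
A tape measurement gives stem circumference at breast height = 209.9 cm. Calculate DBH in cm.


Formula: DBH = C / pi
DBH = 209.9 / pi
pi = 3.14159...
DBH = 66.8 cm

66.8


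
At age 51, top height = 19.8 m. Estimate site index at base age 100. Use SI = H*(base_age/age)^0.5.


Formula: SI = H_dom * (base_age / age)^0.5
Age ratio = 100 / 51 = 1.96078
sqrt(age_ratio) = 1.40028
SI = 19.8 * 1.40028 = 27.7 m

27.7


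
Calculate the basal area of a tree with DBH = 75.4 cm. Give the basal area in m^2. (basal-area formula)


Formula: BA = pi * (DBH/2)^2 / 10000  (cm^2 to m^2)
Radius = DBH/2 = 75.4/2 = 37.7 cm
BA = pi * 37.7^2 / 10000
   = 4465.1142 cm^2 / 10000
   = 0.4465 m^2

0.4465


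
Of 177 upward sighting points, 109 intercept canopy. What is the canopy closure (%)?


Formula: Canopy closure = covered points / total points * 100
Closure = 109 / 177 * 100
Closure = 0.6158 * 100 = 61.6%

61.6


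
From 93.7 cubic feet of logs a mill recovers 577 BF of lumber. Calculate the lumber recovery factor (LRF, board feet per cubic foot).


Formula: LRF = Lumber Output (BF) / Log Input (ft^3)
LRF = 577 BF / 93.7 ft^3
LRF = 6.16 BF/ft^3

6.16


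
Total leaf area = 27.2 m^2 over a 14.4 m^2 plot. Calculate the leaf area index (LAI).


Formula: LAI = total leaf area / ground area  (dimensionless)
LAI = 27.2 m^2 / 14.4 m^2
LAI = 1.89

1.89


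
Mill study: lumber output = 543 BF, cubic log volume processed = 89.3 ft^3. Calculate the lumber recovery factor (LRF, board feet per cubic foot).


Formula: LRF = Lumber Output (BF) / Log Input (ft^3)
LRF = 543 BF / 89.3 ft^3
LRF = 6.08 BF/ft^3

6.08


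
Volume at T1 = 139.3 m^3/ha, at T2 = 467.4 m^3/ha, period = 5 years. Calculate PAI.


Formula: PAI = (V_T2 - V_T1) / (T2 - T1)
Volume increment = 467.4 - 139.3 = 328.1 m^3/ha
PAI = 328.1 / 5 = 65.62 m^3/ha/year

65.62


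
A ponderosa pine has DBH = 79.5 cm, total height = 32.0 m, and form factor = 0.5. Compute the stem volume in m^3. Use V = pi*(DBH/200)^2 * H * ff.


Formula: V = pi * (DBH/200)^2 * H * ff
Radius = DBH/200 = 79.5/200 = 0.3975 m
Radius^2 = 0.3975^2 = 0.15800625 m^2
V = pi * 0.15800625 * 32.0 * 0.5
V = 7.942 m^3

7.942


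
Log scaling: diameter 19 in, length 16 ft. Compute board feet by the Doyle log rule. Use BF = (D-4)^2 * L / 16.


Doyle: BF = (D - 4)^2 * L / 16
Adjusted diameter = 19 - 4 = 15 in
(D-4)^2 = 15^2 = 225
BF = 225 * 16 / 16 = 225 BF

225


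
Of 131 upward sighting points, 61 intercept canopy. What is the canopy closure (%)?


Formula: Canopy closure = covered points / total points * 100
Closure = 61 / 131 * 100
Closure = 0.4656 * 100 = 46.6%

46.6


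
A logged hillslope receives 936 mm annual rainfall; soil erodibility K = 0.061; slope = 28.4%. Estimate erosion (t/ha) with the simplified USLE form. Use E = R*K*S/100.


Formula: E = R * K * S / 100  (simplified USLE)
R * K = 936 * 0.061 = 57.096
E = 57.096 * 28.4 / 100 = 16.22 t/ha

16.22


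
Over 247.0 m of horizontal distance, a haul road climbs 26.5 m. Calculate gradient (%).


Formula: Gradient = rise / run * 100
Gradient = 26.5 / 247.0 * 100 = 10.7%

10.7


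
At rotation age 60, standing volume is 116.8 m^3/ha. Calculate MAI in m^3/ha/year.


Formula: MAI = Total Volume / Stand Age
MAI = 116.8 m^3/ha / 60 years
MAI = 1.95 m^3/ha/year

1.95


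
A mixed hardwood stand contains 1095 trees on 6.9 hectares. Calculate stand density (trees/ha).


Formula: Stand Density = N_trees / Area_ha
Density = 1095 trees / 6.9 ha
Density = 159 trees/ha

159


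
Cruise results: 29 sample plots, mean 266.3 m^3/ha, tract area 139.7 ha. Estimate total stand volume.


Formula: Total Volume = Mean Volume per ha * Total Area
Total Volume = 266.3 m^3/ha * 139.7 ha
Total Volume = 37202 m^3

37202


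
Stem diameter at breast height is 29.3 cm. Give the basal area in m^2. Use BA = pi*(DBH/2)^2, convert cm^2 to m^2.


Formula: BA = pi * (DBH/2)^2 / 10000  (cm^2 to m^2)
Radius = DBH/2 = 29.3/2 = 14.65 cm
BA = pi * 14.65^2 / 10000
   = 674.2565 cm^2 / 10000
   = 0.0674 m^2

0.0674


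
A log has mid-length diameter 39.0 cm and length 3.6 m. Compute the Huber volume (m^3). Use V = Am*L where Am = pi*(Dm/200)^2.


Huber: V = Am * L,  Am = pi*(Dm/200)^2
Am = pi*(39.0/200)^2 = 0.119459 m^2
V = 0.119459*3.6 = 0.4301 m^3

0.4301


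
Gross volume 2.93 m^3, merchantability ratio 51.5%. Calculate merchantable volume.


Formula: MV = V_total * (merchantable_pct / 100)
Merchantable fraction = 51.5% / 100 = 0.515
MV = 2.93 m^3 * 0.515 = 1.509 m^3

1.509


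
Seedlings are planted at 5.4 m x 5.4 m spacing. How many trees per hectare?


Formula: TPH = 10000 m^2/ha / (spacing_x * spacing_y)
Area per tree = 5.4 m * 5.4 m = 29.16 m^2
TPH = 10000 / 29.16 = 343 trees/ha

343


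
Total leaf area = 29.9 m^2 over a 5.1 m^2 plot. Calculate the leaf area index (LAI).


Formula: LAI = total leaf area / ground area  (dimensionless)
LAI = 29.9 m^2 / 5.1 m^2
LAI = 5.86

5.86


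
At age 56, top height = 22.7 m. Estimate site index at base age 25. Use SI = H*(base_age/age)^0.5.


Formula: SI = H_dom * (base_age / age)^0.5
Age ratio = 25 / 56 = 0.44643
sqrt(age_ratio) = 0.66815
SI = 22.7 * 0.66815 = 15.2 m

15.2


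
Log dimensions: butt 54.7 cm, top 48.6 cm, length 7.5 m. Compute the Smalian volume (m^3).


Smalian: V = (A1 + A2)/2 * L,  A = pi*(D/200)^2
A1 = pi*(54.7/200)^2 = 0.234998 m^2
A2 = pi*(48.6/200)^2 = 0.185508 m^2
V = (0.234998+0.185508)/2*7.5 = 1.5769 m^3

1.5769


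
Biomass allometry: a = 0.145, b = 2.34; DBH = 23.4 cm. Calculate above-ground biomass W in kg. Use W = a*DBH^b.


Formula: W = a * DBH^b  (allometric power law)
DBH^b = 23.4^2.34 = 1599.4295
W = 0.145 * 1599.4295 = 231.9 kg

231.9


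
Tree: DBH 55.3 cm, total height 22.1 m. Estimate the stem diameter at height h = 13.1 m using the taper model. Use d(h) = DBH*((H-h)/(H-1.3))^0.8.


Taper: d(h) = DBH * ((H - h) / (H - 1.3))^0.8
Numerator = H - h = 22.1 - 13.1 = 9.0 m
Denominator = H - 1.3 = 22.1 - 1.3 = 20.8 m
Ratio = 9.0 / 20.8 = 0.43269
d = 55.3 * 0.43269^0.8 = 28.3 cm

28.3


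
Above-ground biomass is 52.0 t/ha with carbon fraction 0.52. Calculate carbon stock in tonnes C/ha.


Formula: Carbon Stock = Biomass * Carbon Fraction
C = 52.0 t/ha * 0.52
C = 27.0 t C/ha

27.0


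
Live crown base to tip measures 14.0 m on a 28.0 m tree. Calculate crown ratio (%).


Formula: Crown Ratio = (Crown Length / Total Height) * 100
CR = (14.0 m / 28.0 m) * 100
CR = 0.5 * 100 = 50.0%

50.0


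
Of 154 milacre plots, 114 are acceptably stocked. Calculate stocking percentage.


Formula: Stocking % = stocked plots / total plots * 100
Stocking = 114 / 154 * 100
Stocking = 0.7403 * 100 = 74.0%

74.0


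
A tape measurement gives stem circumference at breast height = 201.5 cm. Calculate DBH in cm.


Formula: DBH = C / pi
DBH = 201.5 / pi
pi = 3.14159...
DBH = 64.1 cm

64.1


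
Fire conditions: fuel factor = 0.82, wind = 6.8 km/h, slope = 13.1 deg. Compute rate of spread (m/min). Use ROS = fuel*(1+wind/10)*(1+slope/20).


Formula: ROS = fuel * (1 + wind/10) * (1 + slope/20)
Wind factor = 1 + 6.8/10 = 1.68
Slope factor = 1 + 13.1/20 = 1.655
ROS = 0.82 * 1.68 * 1.655 = 2.28 m/min

2.28


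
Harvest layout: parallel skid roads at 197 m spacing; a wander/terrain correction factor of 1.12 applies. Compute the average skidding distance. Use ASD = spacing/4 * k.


Formula: ASD = (spacing / 4) * correction
Uncorrected distance = spacing / 4 = 197 / 4 = 49.25 m
ASD = 49.25 * 1.12 = 55 m

55


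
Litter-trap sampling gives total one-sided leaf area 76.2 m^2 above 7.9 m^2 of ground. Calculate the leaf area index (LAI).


Formula: LAI = total leaf area / ground area  (dimensionless)
LAI = 76.2 m^2 / 7.9 m^2
LAI = 9.65

9.65


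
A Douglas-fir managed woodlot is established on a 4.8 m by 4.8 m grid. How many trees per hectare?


Formula: TPH = 10000 m^2/ha / (spacing_x * spacing_y)
Area per tree = 4.8 m * 4.8 m = 23.04 m^2
TPH = 10000 / 23.04 = 434 trees/ha

434


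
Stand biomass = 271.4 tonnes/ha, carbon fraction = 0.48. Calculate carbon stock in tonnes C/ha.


Formula: Carbon Stock = Biomass * Carbon Fraction
C = 271.4 t/ha * 0.48
C = 130.3 t C/ha

130.3


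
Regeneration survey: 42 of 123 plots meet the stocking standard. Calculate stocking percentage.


Formula: Stocking % = stocked plots / total plots * 100
Stocking = 42 / 123 * 100
Stocking = 0.3415 * 100 = 34.1%

34.1


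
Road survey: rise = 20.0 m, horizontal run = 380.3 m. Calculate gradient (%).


Formula: Gradient = rise / run * 100
Gradient = 20.0 / 380.3 * 100 = 5.3%

5.3


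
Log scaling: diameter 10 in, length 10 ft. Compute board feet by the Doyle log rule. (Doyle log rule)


Doyle: BF = (D - 4)^2 * L / 16
Adjusted diameter = 10 - 4 = 6 in
(D-4)^2 = 6^2 = 36
BF = 36 * 10 / 16 = 23 BF

23


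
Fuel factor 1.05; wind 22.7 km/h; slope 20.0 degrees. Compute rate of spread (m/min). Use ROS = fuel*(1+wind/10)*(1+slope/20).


Formula: ROS = fuel * (1 + wind/10) * (1 + slope/20)
Wind factor = 1 + 22.7/10 = 3.27
Slope factor = 1 + 20.0/20 = 2.0
ROS = 1.05 * 3.27 * 2.0 = 6.87 m/min

6.87


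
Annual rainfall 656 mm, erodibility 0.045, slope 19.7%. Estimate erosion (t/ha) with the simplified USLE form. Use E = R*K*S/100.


Formula: E = R * K * S / 100  (simplified USLE)
R * K = 656 * 0.045 = 29.52
E = 29.52 * 19.7 / 100 = 5.82 t/ha

5.82


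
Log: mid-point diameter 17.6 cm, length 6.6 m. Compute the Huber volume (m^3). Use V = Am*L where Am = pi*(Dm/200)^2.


Huber: V = Am * L,  Am = pi*(Dm/200)^2
Am = pi*(17.6/200)^2 = 0.024328 m^2
V = 0.024328*6.6 = 0.1606 m^3

0.1606


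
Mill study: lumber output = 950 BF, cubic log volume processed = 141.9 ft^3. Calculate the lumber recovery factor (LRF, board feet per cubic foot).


Formula: LRF = Lumber Output (BF) / Log Input (ft^3)
LRF = 950 BF / 141.9 ft^3
LRF = 6.69 BF/ft^3

6.69


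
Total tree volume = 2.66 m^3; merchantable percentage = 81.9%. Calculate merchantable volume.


Formula: MV = V_total * (merchantable_pct / 100)
Merchantable fraction = 81.9% / 100 = 0.819
MV = 2.66 m^3 * 0.819 = 2.179 m^3

2.179


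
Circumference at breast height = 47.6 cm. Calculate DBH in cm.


Formula: DBH = C / pi
DBH = 47.6 / pi
pi = 3.14159...
DBH = 15.2 cm

15.2


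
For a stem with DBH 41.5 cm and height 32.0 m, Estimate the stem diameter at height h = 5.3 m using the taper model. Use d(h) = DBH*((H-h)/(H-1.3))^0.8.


Taper: d(h) = DBH * ((H - h) / (H - 1.3))^0.8
Numerator = H - h = 32.0 - 5.3 = 26.7 m
Denominator = H - 1.3 = 32.0 - 1.3 = 30.7 m
Ratio = 26.7 / 30.7 = 0.86971
d = 41.5 * 0.86971^0.8 = 37.1 cm

37.1


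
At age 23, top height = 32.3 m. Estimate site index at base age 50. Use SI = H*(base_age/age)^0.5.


Formula: SI = H_dom * (base_age / age)^0.5
Age ratio = 50 / 23 = 2.17391
sqrt(age_ratio) = 1.47442
SI = 32.3 * 1.47442 = 47.6 m

47.6


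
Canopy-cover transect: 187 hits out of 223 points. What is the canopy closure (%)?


Formula: Canopy closure = covered points / total points * 100
Closure = 187 / 223 * 100
Closure = 0.8386 * 100 = 83.9%

83.9


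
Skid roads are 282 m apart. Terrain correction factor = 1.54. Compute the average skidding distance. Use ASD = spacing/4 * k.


Formula: ASD = (spacing / 4) * correction
Uncorrected distance = spacing / 4 = 282 / 4 = 70.5 m
ASD = 70.5 * 1.54 = 109 m

109


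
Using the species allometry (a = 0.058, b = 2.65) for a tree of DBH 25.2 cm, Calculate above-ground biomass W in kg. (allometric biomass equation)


Formula: W = a * DBH^b  (allometric power law)
DBH^b = 25.2^2.65 = 5172.6302
W = 0.058 * 5172.6302 = 300.0 kg

300.0


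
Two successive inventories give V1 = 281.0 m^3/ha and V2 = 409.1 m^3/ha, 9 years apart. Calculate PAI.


Formula: PAI = (V_T2 - V_T1) / (T2 - T1)
Volume increment = 409.1 - 281.0 = 128.1 m^3/ha
PAI = 128.1 / 9 = 14.23 m^3/ha/year

14.23


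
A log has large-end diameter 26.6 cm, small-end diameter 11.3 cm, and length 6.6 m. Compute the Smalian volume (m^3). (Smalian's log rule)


Smalian: V = (A1 + A2)/2 * L,  A = pi*(D/200)^2
A1 = pi*(26.6/200)^2 = 0.055572 m^2
A2 = pi*(11.3/200)^2 = 0.010029 m^2
V = (0.055572+0.010029)/2*6.6 = 0.2165 m^3

0.2165


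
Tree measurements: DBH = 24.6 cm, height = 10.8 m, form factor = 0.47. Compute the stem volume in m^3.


Formula: V = pi * (DBH/200)^2 * H * ff
Radius = DBH/200 = 24.6/200 = 0.123 m
Radius^2 = 0.123^2 = 0.015129 m^2
V = pi * 0.015129 * 10.8 * 0.47
V = 0.241 m^3

0.241


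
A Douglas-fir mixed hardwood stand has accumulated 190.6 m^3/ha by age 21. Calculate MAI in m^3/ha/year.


Formula: MAI = Total Volume / Stand Age
MAI = 190.6 m^3/ha / 21 years
MAI = 9.08 m^3/ha/year

9.08


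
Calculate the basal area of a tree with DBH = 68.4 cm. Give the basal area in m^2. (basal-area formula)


Formula: BA = pi * (DBH/2)^2 / 10000  (cm^2 to m^2)
Radius = DBH/2 = 68.4/2 = 34.2 cm
BA = pi * 34.2^2 / 10000
   = 3674.5324 cm^2 / 10000
   = 0.3675 m^2

0.3675


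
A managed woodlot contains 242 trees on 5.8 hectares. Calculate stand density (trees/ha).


Formula: Stand Density = N_trees / Area_ha
Density = 242 trees / 5.8 ha
Density = 42 trees/ha

42


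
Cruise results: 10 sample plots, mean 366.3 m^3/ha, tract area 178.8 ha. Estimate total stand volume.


Formula: Total Volume = Mean Volume per ha * Total Area
Total Volume = 366.3 m^3/ha * 178.8 ha
Total Volume = 65494 m^3

65494


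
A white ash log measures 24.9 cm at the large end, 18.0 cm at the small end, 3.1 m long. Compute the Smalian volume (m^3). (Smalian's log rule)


Smalian: V = (A1 + A2)/2 * L,  A = pi*(D/200)^2
A1 = pi*(24.9/200)^2 = 0.048695 m^2
A2 = pi*(18.0/200)^2 = 0.025447 m^2
V = (0.048695+0.025447)/2*3.1 = 0.1149 m^3

0.1149


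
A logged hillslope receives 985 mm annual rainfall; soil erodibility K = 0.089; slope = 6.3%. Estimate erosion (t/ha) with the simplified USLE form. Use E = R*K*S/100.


Formula: E = R * K * S / 100  (simplified USLE)
R * K = 985 * 0.089 = 87.665
E = 87.665 * 6.3 / 100 = 5.52 t/ha

5.52


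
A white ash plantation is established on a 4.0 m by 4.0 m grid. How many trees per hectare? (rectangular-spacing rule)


Formula: TPH = 10000 m^2/ha / (spacing_x * spacing_y)
Area per tree = 4.0 m * 4.0 m = 16.0 m^2
TPH = 10000 / 16.0 = 625 trees/ha

625


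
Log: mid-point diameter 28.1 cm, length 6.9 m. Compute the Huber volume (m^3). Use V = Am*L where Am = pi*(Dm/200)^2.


Huber: V = Am * L,  Am = pi*(Dm/200)^2
Am = pi*(28.1/200)^2 = 0.062016 m^2
V = 0.062016*6.9 = 0.4279 m^3

0.4279


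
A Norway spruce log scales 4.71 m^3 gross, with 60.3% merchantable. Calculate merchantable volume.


Formula: MV = V_total * (merchantable_pct / 100)
Merchantable fraction = 60.3% / 100 = 0.603
MV = 4.71 m^3 * 0.603 = 2.84 m^3

2.84


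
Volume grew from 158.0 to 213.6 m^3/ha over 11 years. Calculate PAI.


Formula: PAI = (V_T2 - V_T1) / (T2 - T1)
Volume increment = 213.6 - 158.0 = 55.6 m^3/ha
PAI = 55.6 / 11 = 5.05 m^3/ha/year

5.05


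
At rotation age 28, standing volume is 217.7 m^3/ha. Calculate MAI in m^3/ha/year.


Formula: MAI = Total Volume / Stand Age
MAI = 217.7 m^3/ha / 28 years
MAI = 7.78 m^3/ha/year

7.78


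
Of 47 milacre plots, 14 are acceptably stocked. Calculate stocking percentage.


Formula: Stocking % = stocked plots / total plots * 100
Stocking = 14 / 47 * 100
Stocking = 0.2979 * 100 = 29.8%

29.8


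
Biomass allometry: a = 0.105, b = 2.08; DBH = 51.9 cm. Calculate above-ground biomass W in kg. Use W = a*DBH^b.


Formula: W = a * DBH^b  (allometric power law)
DBH^b = 51.9^2.08 = 3694.4356
W = 0.105 * 3694.4356 = 387.9 kg

387.9


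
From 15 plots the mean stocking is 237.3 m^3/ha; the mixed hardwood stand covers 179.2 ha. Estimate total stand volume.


Formula: Total Volume = Mean Volume per ha * Total Area
Total Volume = 237.3 m^3/ha * 179.2 ha
Total Volume = 42524 m^3

42524


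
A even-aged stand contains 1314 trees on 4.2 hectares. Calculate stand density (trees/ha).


Formula: Stand Density = N_trees / Area_ha
Density = 1314 trees / 4.2 ha
Density = 313 trees/ha

313


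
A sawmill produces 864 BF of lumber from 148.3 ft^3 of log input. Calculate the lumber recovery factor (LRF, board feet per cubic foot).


Formula: LRF = Lumber Output (BF) / Log Input (ft^3)
LRF = 864 BF / 148.3 ft^3
LRF = 5.83 BF/ft^3

5.83


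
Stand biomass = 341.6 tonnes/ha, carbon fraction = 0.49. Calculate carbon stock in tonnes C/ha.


Formula: Carbon Stock = Biomass * Carbon Fraction
C = 341.6 t/ha * 0.49
C = 167.4 t C/ha

167.4


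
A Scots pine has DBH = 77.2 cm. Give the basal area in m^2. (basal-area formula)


Formula: BA = pi * (DBH/2)^2 / 10000  (cm^2 to m^2)
Radius = DBH/2 = 77.2/2 = 38.6 cm
BA = pi * 38.6^2 / 10000
   = 4680.8474 cm^2 / 10000
   = 0.4681 m^2

0.4681


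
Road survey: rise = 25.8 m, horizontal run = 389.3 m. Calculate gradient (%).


Formula: Gradient = rise / run * 100
Gradient = 25.8 / 389.3 * 100 = 6.6%

6.6


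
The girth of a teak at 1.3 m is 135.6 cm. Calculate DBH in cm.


Formula: DBH = C / pi
DBH = 135.6 / pi
pi = 3.14159...
DBH = 43.2 cm

43.2


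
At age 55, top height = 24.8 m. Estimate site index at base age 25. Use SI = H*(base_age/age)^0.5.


Formula: SI = H_dom * (base_age / age)^0.5
Age ratio = 25 / 55 = 0.45455
sqrt(age_ratio) = 0.6742
SI = 24.8 * 0.6742 = 16.7 m

16.7


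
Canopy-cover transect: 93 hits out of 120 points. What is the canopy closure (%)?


Formula: Canopy closure = covered points / total points * 100
Closure = 93 / 120 * 100
Closure = 0.775 * 100 = 77.5%

77.5


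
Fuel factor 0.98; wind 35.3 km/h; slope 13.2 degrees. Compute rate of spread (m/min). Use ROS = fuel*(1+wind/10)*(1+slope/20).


Formula: ROS = fuel * (1 + wind/10) * (1 + slope/20)
Wind factor = 1 + 35.3/10 = 4.53
Slope factor = 1 + 13.2/20 = 1.66
ROS = 0.98 * 4.53 * 1.66 = 7.37 m/min

7.37


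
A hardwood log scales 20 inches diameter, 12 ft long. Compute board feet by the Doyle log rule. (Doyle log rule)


Doyle: BF = (D - 4)^2 * L / 16
Adjusted diameter = 20 - 4 = 16 in
(D-4)^2 = 16^2 = 256
BF = 256 * 12 / 16 = 192 BF

192


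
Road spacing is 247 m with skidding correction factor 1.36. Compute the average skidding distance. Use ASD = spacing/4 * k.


Formula: ASD = (spacing / 4) * correction
Uncorrected distance = spacing / 4 = 247 / 4 = 61.75 m
ASD = 61.75 * 1.36 = 84 m

84


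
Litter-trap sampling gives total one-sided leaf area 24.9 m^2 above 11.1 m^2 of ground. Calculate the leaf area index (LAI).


Formula: LAI = total leaf area / ground area  (dimensionless)
LAI = 24.9 m^2 / 11.1 m^2
LAI = 2.24

2.24


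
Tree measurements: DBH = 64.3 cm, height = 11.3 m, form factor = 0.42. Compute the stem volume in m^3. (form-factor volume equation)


Formula: V = pi * (DBH/200)^2 * H * ff
Radius = DBH/200 = 64.3/200 = 0.3215 m
Radius^2 = 0.3215^2 = 0.10336225 m^2
V = pi * 0.10336225 * 11.3 * 0.42
V = 1.541 m^3

1.541


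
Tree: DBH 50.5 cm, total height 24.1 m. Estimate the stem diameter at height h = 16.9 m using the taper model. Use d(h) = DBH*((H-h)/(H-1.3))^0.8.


Taper: d(h) = DBH * ((H - h) / (H - 1.3))^0.8
Numerator = H - h = 24.1 - 16.9 = 7.2 m
Denominator = H - 1.3 = 24.1 - 1.3 = 22.8 m
Ratio = 7.2 / 22.8 = 0.31579
d = 50.5 * 0.31579^0.8 = 20.1 cm

20.1


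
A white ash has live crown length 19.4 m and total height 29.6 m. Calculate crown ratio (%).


Formula: Crown Ratio = (Crown Length / Total Height) * 100
CR = (19.4 m / 29.6 m) * 100
CR = 0.6554 * 100 = 65.5%

65.5


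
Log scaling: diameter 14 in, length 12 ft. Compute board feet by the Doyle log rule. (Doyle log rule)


Doyle: BF = (D - 4)^2 * L / 16
Adjusted diameter = 14 - 4 = 10 in
(D-4)^2 = 10^2 = 100
BF = 100 * 12 / 16 = 75 BF

75


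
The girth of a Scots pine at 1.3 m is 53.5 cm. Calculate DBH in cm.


Formula: DBH = C / pi
DBH = 53.5 / pi
pi = 3.14159...
DBH = 17.0 cm

17.0


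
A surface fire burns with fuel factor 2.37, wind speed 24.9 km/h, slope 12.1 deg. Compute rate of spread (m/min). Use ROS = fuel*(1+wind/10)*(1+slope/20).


Formula: ROS = fuel * (1 + wind/10) * (1 + slope/20)
Wind factor = 1 + 24.9/10 = 3.49
Slope factor = 1 + 12.1/20 = 1.605
ROS = 2.37 * 3.49 * 1.605 = 13.28 m/min

13.28


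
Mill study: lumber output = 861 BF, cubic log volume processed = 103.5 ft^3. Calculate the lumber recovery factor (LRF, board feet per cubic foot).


Formula: LRF = Lumber Output (BF) / Log Input (ft^3)
LRF = 861 BF / 103.5 ft^3
LRF = 8.32 BF/ft^3

8.32


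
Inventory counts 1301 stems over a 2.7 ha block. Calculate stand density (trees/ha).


Formula: Stand Density = N_trees / Area_ha
Density = 1301 trees / 2.7 ha
Density = 482 trees/ha

482


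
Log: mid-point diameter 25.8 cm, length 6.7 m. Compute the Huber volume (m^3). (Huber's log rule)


Huber: V = Am * L,  Am = pi*(Dm/200)^2
Am = pi*(25.8/200)^2 = 0.052279 m^2
V = 0.052279*6.7 = 0.3503 m^3

0.3503


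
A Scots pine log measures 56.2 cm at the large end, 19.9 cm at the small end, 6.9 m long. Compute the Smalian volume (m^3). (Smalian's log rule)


Smalian: V = (A1 + A2)/2 * L,  A = pi*(D/200)^2
A1 = pi*(56.2/200)^2 = 0.248063 m^2
A2 = pi*(19.9/200)^2 = 0.031103 m^2
V = (0.248063+0.031103)/2*6.9 = 0.9631 m^3

0.9631


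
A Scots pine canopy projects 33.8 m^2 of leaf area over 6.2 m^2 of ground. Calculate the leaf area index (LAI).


Formula: LAI = total leaf area / ground area  (dimensionless)
LAI = 33.8 m^2 / 6.2 m^2
LAI = 5.45

5.45


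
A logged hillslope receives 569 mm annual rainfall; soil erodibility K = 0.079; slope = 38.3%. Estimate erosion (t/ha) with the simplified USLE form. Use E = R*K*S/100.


Formula: E = R * K * S / 100  (simplified USLE)
R * K = 569 * 0.079 = 44.951
E = 44.951 * 38.3 / 100 = 17.22 t/ha

17.22


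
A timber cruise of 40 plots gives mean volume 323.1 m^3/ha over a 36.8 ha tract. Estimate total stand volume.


Formula: Total Volume = Mean Volume per ha * Total Area
Total Volume = 323.1 m^3/ha * 36.8 ha
Total Volume = 11890 m^3

11890


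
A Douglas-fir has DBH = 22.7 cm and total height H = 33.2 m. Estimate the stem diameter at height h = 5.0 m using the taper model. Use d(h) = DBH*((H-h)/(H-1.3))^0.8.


Taper: d(h) = DBH * ((H - h) / (H - 1.3))^0.8
Numerator = H - h = 33.2 - 5.0 = 28.2 m
Denominator = H - 1.3 = 33.2 - 1.3 = 31.9 m
Ratio = 28.2 / 31.9 = 0.88401
d = 22.7 * 0.88401^0.8 = 20.6 cm

20.6


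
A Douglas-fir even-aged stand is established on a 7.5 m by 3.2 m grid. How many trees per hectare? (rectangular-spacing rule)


Formula: TPH = 10000 m^2/ha / (spacing_x * spacing_y)
Area per tree = 7.5 m * 3.2 m = 24.0 m^2
TPH = 10000 / 24.0 = 417 trees/ha

417


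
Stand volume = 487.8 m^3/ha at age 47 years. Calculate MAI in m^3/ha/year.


Formula: MAI = Total Volume / Stand Age
MAI = 487.8 m^3/ha / 47 years
MAI = 10.38 m^3/ha/year

10.38


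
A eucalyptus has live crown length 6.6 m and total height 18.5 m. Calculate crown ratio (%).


Formula: Crown Ratio = (Crown Length / Total Height) * 100
CR = (6.6 m / 18.5 m) * 100
CR = 0.3568 * 100 = 35.7%

35.7


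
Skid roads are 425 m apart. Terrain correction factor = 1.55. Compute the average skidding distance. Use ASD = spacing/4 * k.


Formula: ASD = (spacing / 4) * correction
Uncorrected distance = spacing / 4 = 425 / 4 = 106.25 m
ASD = 106.25 * 1.55 = 165 m

165


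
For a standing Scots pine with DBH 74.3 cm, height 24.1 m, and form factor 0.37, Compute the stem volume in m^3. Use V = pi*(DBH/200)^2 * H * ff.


Formula: V = pi * (DBH/200)^2 * H * ff
Radius = DBH/200 = 74.3/200 = 0.3715 m
Radius^2 = 0.3715^2 = 0.13801225 m^2
V = pi * 0.13801225 * 24.1 * 0.37
V = 3.866 m^3

3.866


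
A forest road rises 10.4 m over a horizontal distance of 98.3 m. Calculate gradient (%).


Formula: Gradient = rise / run * 100
Gradient = 10.4 / 98.3 * 100 = 10.6%

10.6


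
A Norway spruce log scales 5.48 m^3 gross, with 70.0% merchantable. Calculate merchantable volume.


Formula: MV = V_total * (merchantable_pct / 100)
Merchantable fraction = 70.0% / 100 = 0.7
MV = 5.48 m^3 * 0.7 = 3.836 m^3

3.836


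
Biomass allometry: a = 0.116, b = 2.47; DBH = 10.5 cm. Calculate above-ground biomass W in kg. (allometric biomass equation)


Formula: W = a * DBH^b  (allometric power law)
DBH^b = 10.5^2.47 = 332.9182
W = 0.116 * 332.9182 = 38.6 kg

38.6


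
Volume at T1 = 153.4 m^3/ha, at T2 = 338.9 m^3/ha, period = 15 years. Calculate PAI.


Formula: PAI = (V_T2 - V_T1) / (T2 - T1)
Volume increment = 338.9 - 153.4 = 185.5 m^3/ha
PAI = 185.5 / 15 = 12.37 m^3/ha/year

12.37


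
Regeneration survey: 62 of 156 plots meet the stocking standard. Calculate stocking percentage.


Formula: Stocking % = stocked plots / total plots * 100
Stocking = 62 / 156 * 100
Stocking = 0.3974 * 100 = 39.7%

39.7


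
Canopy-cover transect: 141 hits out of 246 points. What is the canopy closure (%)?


Formula: Canopy closure = covered points / total points * 100
Closure = 141 / 246 * 100
Closure = 0.5732 * 100 = 57.3%

57.3


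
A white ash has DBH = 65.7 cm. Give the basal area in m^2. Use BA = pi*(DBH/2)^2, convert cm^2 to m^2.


Formula: BA = pi * (DBH/2)^2 / 10000  (cm^2 to m^2)
Radius = DBH/2 = 65.7/2 = 32.85 cm
BA = pi * 32.85^2 / 10000
   = 3390.1633 cm^2 / 10000
   = 0.339 m^2

0.339


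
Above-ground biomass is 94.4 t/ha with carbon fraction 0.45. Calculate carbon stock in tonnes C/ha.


Formula: Carbon Stock = Biomass * Carbon Fraction
C = 94.4 t/ha * 0.45
C = 42.5 t C/ha

42.5


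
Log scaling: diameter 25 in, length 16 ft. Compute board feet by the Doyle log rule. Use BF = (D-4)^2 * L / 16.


Doyle: BF = (D - 4)^2 * L / 16
Adjusted diameter = 25 - 4 = 21 in
(D-4)^2 = 21^2 = 441
BF = 441 * 16 / 16 = 441 BF

441


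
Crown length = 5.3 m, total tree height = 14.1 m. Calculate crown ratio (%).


Formula: Crown Ratio = (Crown Length / Total Height) * 100
CR = (5.3 m / 14.1 m) * 100
CR = 0.3759 * 100 = 37.6%

37.6


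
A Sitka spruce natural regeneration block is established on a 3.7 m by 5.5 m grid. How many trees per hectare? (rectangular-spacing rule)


Formula: TPH = 10000 m^2/ha / (spacing_x * spacing_y)
Area per tree = 3.7 m * 5.5 m = 20.35 m^2
TPH = 10000 / 20.35 = 491 trees/ha

491


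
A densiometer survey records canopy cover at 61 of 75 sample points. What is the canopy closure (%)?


Formula: Canopy closure = covered points / total points * 100
Closure = 61 / 75 * 100
Closure = 0.8133 * 100 = 81.3%

81.3


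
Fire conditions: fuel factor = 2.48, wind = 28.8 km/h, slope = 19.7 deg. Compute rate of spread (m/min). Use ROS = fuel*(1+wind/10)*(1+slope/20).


Formula: ROS = fuel * (1 + wind/10) * (1 + slope/20)
Wind factor = 1 + 28.8/10 = 3.88
Slope factor = 1 + 19.7/20 = 1.985
ROS = 2.48 * 3.88 * 1.985 = 19.1 m/min

19.1


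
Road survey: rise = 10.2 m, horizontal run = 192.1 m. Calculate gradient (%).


Formula: Gradient = rise / run * 100
Gradient = 10.2 / 192.1 * 100 = 5.3%

5.3


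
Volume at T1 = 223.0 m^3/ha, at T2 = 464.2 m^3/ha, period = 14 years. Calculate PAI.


Formula: PAI = (V_T2 - V_T1) / (T2 - T1)
Volume increment = 464.2 - 223.0 = 241.2 m^3/ha
PAI = 241.2 / 14 = 17.23 m^3/ha/year

17.23


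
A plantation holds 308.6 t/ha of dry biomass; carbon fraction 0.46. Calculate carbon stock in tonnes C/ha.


Formula: Carbon Stock = Biomass * Carbon Fraction
C = 308.6 t/ha * 0.46
C = 142.0 t C/ha

142.0


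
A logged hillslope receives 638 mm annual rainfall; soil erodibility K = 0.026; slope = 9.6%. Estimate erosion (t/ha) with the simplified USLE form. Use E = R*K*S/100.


Formula: E = R * K * S / 100  (simplified USLE)
R * K = 638 * 0.026 = 16.588
E = 16.588 * 9.6 / 100 = 1.59 t/ha

1.59


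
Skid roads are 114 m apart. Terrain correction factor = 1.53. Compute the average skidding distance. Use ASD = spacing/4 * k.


Formula: ASD = (spacing / 4) * correction
Uncorrected distance = spacing / 4 = 114 / 4 = 28.5 m
ASD = 28.5 * 1.53 = 44 m

44


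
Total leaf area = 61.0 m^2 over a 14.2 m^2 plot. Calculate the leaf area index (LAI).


Formula: LAI = total leaf area / ground area  (dimensionless)
LAI = 61.0 m^2 / 14.2 m^2
LAI = 4.3

4.3


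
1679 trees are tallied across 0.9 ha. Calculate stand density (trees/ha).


Formula: Stand Density = N_trees / Area_ha
Density = 1679 trees / 0.9 ha
Density = 1866 trees/ha

1866


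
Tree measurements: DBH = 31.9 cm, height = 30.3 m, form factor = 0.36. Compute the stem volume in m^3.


Formula: V = pi * (DBH/200)^2 * H * ff
Radius = DBH/200 = 31.9/200 = 0.1595 m
Radius^2 = 0.1595^2 = 0.02544025 m^2
V = pi * 0.02544025 * 30.3 * 0.36
V = 0.872 m^3

0.872


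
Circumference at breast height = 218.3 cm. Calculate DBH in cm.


Formula: DBH = C / pi
DBH = 218.3 / pi
pi = 3.14159...
DBH = 69.5 cm

69.5


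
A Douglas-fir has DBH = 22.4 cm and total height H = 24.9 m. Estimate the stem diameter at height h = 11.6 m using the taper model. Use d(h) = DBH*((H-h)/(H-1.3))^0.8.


Taper: d(h) = DBH * ((H - h) / (H - 1.3))^0.8
Numerator = H - h = 24.9 - 11.6 = 13.3 m
Denominator = H - 1.3 = 24.9 - 1.3 = 23.6 m
Ratio = 13.3 / 23.6 = 0.56356
d = 22.4 * 0.56356^0.8 = 14.2 cm

14.2


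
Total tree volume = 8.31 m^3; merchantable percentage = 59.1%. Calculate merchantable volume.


Formula: MV = V_total * (merchantable_pct / 100)
Merchantable fraction = 59.1% / 100 = 0.591
MV = 8.31 m^3 * 0.591 = 4.911 m^3

4.911


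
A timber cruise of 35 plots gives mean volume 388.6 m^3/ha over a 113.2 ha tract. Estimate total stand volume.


Formula: Total Volume = Mean Volume per ha * Total Area
Total Volume = 388.6 m^3/ha * 113.2 ha
Total Volume = 43990 m^3

43990


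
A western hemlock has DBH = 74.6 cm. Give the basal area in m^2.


Formula: BA = pi * (DBH/2)^2 / 10000  (cm^2 to m^2)
Radius = DBH/2 = 74.6/2 = 37.3 cm
BA = pi * 37.3^2 / 10000
   = 4370.8664 cm^2 / 10000
   = 0.4371 m^2

0.4371


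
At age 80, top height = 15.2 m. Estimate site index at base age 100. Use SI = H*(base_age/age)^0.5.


Formula: SI = H_dom * (base_age / age)^0.5
Age ratio = 100 / 80 = 1.25
sqrt(age_ratio) = 1.11803
SI = 15.2 * 1.11803 = 17.0 m

17.0


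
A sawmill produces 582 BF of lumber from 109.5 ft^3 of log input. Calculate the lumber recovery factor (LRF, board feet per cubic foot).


Formula: LRF = Lumber Output (BF) / Log Input (ft^3)
LRF = 582 BF / 109.5 ft^3
LRF = 5.32 BF/ft^3

5.32


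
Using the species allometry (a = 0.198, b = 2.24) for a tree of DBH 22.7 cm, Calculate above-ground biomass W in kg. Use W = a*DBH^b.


Formula: W = a * DBH^b  (allometric power law)
DBH^b = 22.7^2.24 = 1090.1793
W = 0.198 * 1090.1793 = 215.9 kg

215.9


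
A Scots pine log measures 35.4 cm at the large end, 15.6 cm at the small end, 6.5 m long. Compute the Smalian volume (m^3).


Smalian: V = (A1 + A2)/2 * L,  A = pi*(D/200)^2
A1 = pi*(35.4/200)^2 = 0.098423 m^2
A2 = pi*(15.6/200)^2 = 0.019113 m^2
V = (0.098423+0.019113)/2*6.5 = 0.382 m^3

0.382


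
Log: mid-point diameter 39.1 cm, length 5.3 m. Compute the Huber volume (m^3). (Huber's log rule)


Huber: V = Am * L,  Am = pi*(Dm/200)^2
Am = pi*(39.1/200)^2 = 0.120072 m^2
V = 0.120072*5.3 = 0.6364 m^3

0.6364


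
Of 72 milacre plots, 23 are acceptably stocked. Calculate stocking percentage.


Formula: Stocking % = stocked plots / total plots * 100
Stocking = 23 / 72 * 100
Stocking = 0.3194 * 100 = 31.9%

31.9


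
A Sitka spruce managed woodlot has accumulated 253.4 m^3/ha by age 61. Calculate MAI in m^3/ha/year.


Formula: MAI = Total Volume / Stand Age
MAI = 253.4 m^3/ha / 61 years
MAI = 4.15 m^3/ha/year

4.15


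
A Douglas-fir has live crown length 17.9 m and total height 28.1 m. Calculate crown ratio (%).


Formula: Crown Ratio = (Crown Length / Total Height) * 100
CR = (17.9 m / 28.1 m) * 100
CR = 0.637 * 100 = 63.7%

63.7


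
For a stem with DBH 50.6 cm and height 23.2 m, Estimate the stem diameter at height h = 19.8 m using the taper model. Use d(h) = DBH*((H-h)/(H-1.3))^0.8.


Taper: d(h) = DBH * ((H - h) / (H - 1.3))^0.8
Numerator = H - h = 23.2 - 19.8 = 3.4 m
Denominator = H - 1.3 = 23.2 - 1.3 = 21.9 m
Ratio = 3.4 / 21.9 = 0.15525
d = 50.6 * 0.15525^0.8 = 11.4 cm

11.4


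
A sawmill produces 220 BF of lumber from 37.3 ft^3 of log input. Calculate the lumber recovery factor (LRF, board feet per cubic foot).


Formula: LRF = Lumber Output (BF) / Log Input (ft^3)
LRF = 220 BF / 37.3 ft^3
LRF = 5.9 BF/ft^3

5.9
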